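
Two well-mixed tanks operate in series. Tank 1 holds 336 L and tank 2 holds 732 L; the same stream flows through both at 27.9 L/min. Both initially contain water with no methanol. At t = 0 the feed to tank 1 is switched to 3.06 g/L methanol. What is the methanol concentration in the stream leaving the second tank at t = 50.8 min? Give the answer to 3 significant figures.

2.28 g/L

Time constants: τᵢ = Vᵢ/Q for each well-mixed tank.
τ₁ = 336/27.9 = 12.043 min; τ₂ = 732/27.9 = 26.237 min.
Solving the cascade with C₁(0)=C₂(0)=0 gives C₂(t) = C_in[1 − (τ₁ e^(−t/τ₁) − τ₂ e^(−t/τ₂))/(τ₁ − τ₂)].
At t = 50.8: e^(−t/τ₁) = 0.014725, e^(−t/τ₂) = 0.14425.
C₂ = 3.06·[1 − (12.043·0.014725 − 26.237·0.14425)/(-14.194)] = 3.06·0.74586 = 2.2823 g/L.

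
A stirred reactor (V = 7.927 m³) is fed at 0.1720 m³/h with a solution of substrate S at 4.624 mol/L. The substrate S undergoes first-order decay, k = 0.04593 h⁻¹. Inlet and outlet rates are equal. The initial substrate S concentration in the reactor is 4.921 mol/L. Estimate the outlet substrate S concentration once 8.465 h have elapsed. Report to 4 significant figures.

Accumulation = in − out − consumed: V dC/dt = Q C_in − Q C − k V C.
dC/dt = (Q/V) C_in − (Q/V + k) C; effective rate a = Q/V + k = 0.0216980 + 0.04593 = 0.0676280 h⁻¹.
C_ss = Q C_in/(Q + kV) = 1.48358 mol/L; C(t) = C_ss + (C₀ − C_ss) e^(−a t).
C(8.465) = 1.48358 + (3.43742)·e^(−0.0676280·8.465) = 1.48358 + (3.43742)·0.564130 = 3.42273 mol/L.

3.423 mol/L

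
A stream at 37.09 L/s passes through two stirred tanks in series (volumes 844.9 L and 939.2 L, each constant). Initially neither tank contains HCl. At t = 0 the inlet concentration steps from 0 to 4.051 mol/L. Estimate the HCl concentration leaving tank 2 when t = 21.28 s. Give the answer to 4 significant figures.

Each tank obeys Vᵢ dCᵢ/dt = Q(Cᵢ₋₁ − Cᵢ), so τᵢ = Vᵢ/Q.
τ₁ = 844.9/37.09 = 22.7797 s; τ₂ = 939.2/37.09 = 25.3222 s.
Solving the cascade with C₁(0)=C₂(0)=0 gives C₂(t) = C_in[1 − (τ₁ e^(−t/τ₁) − τ₂ e^(−t/τ₂))/(τ₁ − τ₂)].
At t = 21.28: e^(−t/τ₁) = 0.392914, e^(−t/τ₂) = 0.431551.
C₂ = 4.051·[1 − (22.7797·0.392914 − 25.3222·0.431551)/(-2.54246)] = 4.051·0.222275 = 0.900436 mol/L.

0.9004 mol/L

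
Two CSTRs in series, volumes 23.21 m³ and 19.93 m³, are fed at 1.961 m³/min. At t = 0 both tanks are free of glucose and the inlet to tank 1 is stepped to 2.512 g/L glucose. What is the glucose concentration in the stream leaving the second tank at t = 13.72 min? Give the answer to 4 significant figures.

0.8922 g/L

Each tank obeys Vᵢ dCᵢ/dt = Q(Cᵢ₋₁ − Cᵢ), so τᵢ = Vᵢ/Q.
τ₁ = 23.21/1.961 = 11.8358 min; τ₂ = 19.93/1.961 = 10.1632 min.
Tank 1: C₁ = C_in(1 − e^(−t/τ₁)). Tank 2 (τ₁ ≠ τ₂): C₂ = C_in[1 − (τ₁ e^(−t/τ₁) − τ₂ e^(−t/τ₂))/(τ₁ − τ₂)].
At t = 13.72: e^(−t/τ₁) = 0.313739, e^(−t/τ₂) = 0.259248.
C₂ = 2.512·[1 − (11.8358·0.313739 − 10.1632·0.259248)/(1.67262)] = 2.512·0.355163 = 0.892171 g/L.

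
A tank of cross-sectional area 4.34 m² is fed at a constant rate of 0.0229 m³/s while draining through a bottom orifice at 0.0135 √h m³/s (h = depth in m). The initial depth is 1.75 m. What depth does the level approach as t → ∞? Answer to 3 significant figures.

Level balance: A dh/dt = 0.0229 − 0.0135 √h. Setting dh/dt = 0:
Q_in = 0.0135 √h_ss ⇒ √h_ss = 0.0229/0.0135 = 1.6963.
h_ss = 1.6963² = 2.8774 m. (Since h₀ = 1.75 m < h_ss, the level will rise toward this value.)

2.88 m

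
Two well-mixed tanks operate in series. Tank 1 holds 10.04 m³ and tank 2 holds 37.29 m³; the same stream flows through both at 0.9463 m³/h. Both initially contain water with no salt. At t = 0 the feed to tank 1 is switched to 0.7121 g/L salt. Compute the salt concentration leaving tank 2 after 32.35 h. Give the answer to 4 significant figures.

Time constants: τᵢ = Vᵢ/Q for each well-mixed tank.
τ₁ = 10.04/0.9463 = 10.6097 h; τ₂ = 37.29/0.9463 = 39.4061 h.
Tank 1: C₁ = C_in(1 − e^(−t/τ₁)). Tank 2 (τ₁ ≠ τ₂): C₂ = C_in[1 − (τ₁ e^(−t/τ₁) − τ₂ e^(−t/τ₂))/(τ₁ − τ₂)].
At t = 32.35: e^(−t/τ₁) = 0.0474023, e^(−t/τ₂) = 0.440018.
C₂ = 0.7121·[1 − (10.6097·0.0474023 − 39.4061·0.440018)/(-28.7964)] = 0.7121·0.415326 = 0.295754 g/L.

0.2958 g/L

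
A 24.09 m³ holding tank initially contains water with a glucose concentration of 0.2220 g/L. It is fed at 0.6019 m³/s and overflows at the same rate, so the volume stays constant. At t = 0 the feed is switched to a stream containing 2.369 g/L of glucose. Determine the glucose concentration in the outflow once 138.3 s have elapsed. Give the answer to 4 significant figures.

2.301 g/L

Accumulation = in − out for the solute gives V dC/dt = Q(C_in − C).
Rewrite as dC/dt + C/τ = C_in/τ, τ = V/Q = 40.0233 s.
Solution: C(t) = C_in + (C₀ − C_in) e^(−t/τ).
C(138.3) = 2.369 + (0.2220 − 2.369)·e^(−138.3/40.0233) = 2.369 + (-2.14700)·0.0315718 = 2.30122 g/L.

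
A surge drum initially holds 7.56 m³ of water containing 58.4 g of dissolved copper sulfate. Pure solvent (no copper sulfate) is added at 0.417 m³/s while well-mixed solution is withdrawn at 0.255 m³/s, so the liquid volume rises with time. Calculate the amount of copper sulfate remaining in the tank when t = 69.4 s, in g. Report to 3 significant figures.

Let m(t) be the amount of copper sulfate. Volume: V(t) = V₀ + (Q_in − Q_out) t = 7.56 + 0.16200 t; V(69.4) = 18.803 m³.
Solute balance: dm/dt = 0 − Q_out C = −Q_out m/V(t).
Separate: dm/m = −Q_out dt/V(t) ⇒ ln(m/m₀) = −(Q_out/(Q_in−Q_out)) ln(V/V₀).
m = m₀ (V₀/V)^(Q_out/(Q_in−Q_out)) = 58.4 × (7.56/18.803)^(1.5741) = 13.917 g.

13.9 g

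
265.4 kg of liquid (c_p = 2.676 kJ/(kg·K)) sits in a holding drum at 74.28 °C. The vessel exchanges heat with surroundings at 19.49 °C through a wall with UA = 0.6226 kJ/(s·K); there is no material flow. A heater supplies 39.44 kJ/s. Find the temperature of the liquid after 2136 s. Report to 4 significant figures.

Lumped-capacitance energy balance: M c_p dT/dt = UA(T_amb − T) + Q̇.
dT/dt = (T_ss − T)/τ with T_ss = T_amb + Q̇/UA = 19.49 + 39.44/0.6226 = 82.8373 °C, τ = M c_p/UA = 265.4·2.676/0.6226 = 1140.72 s.
Integrating: T(t) = T_ss + (T₀ − T_ss) e^(−t/τ).
T(2136) = 82.8373 + (-8.55725)·0.153738 = 81.5217 °C.

81.52 °C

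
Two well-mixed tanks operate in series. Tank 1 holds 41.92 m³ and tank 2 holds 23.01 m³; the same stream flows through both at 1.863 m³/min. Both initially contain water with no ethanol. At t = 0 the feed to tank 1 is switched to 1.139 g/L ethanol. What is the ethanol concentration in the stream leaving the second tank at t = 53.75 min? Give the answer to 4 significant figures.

0.9252 g/L

Each tank obeys Vᵢ dCᵢ/dt = Q(Cᵢ₋₁ − Cᵢ), so τᵢ = Vᵢ/Q.
τ₁ = 41.92/1.863 = 22.5013 min; τ₂ = 23.01/1.863 = 12.3510 min.
Solving the cascade with C₁(0)=C₂(0)=0 gives C₂(t) = C_in[1 − (τ₁ e^(−t/τ₁) − τ₂ e^(−t/τ₂))/(τ₁ − τ₂)].
At t = 53.75: e^(−t/τ₁) = 0.0917446, e^(−t/τ₂) = 0.0128829.
C₂ = 1.139·[1 − (22.5013·0.0917446 − 12.3510·0.0128829)/(10.1503)] = 1.139·0.812295 = 0.925204 g/L.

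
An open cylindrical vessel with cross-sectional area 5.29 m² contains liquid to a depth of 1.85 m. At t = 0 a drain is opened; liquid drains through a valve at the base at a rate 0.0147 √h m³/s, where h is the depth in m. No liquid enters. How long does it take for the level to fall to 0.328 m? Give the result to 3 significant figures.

567 s

With no inflow, A dh/dt = −0.0147 √h.
∫ h^(−1/2) dh = −(0.0147/A) ∫ dt, giving 2√h = 2√h₀ − (0.0147/A) t.
t = 2A(√h₀ − √h)/0.0147 = 2·5.29·(√1.85 − √0.328)/0.0147
  = 10.580 × (1.3601 − 0.57271) / 0.0147 = 566.74 s.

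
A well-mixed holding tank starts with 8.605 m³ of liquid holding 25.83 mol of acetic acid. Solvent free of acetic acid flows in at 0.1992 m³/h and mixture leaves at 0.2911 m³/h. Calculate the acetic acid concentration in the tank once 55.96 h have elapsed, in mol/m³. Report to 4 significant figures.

Total volume: dV/dt = Q_in − Q_out = -0.0919000 m³/h, so V(t) = 8.605 − 0.0919000 t and V(55.96) = 3.46228 m³.
Species balance (pure solvent in): dm/dt = −Q_out · m/V(t).
dm/m = −Q_out dt/(V₀ − 0.0919000 t); integrating gives ln(m/m₀) = −(Q_out/(Q_in−Q_out)) ln(V/V₀).
m = m₀ (V₀/V)^(Q_out/(Q_in−Q_out)) = 25.83 × (8.605/3.46228)^(-3.16757) = 1.44444 mol.
C = m/V = 1.44444/3.46228 = 0.417194 mol/m³.

0.4172 mol/m³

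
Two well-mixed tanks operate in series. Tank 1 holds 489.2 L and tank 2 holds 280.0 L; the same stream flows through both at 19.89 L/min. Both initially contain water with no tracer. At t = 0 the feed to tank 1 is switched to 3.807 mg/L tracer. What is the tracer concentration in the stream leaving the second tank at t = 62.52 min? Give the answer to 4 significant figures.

Each tank obeys Vᵢ dCᵢ/dt = Q(Cᵢ₋₁ − Cᵢ), so τᵢ = Vᵢ/Q.
τ₁ = 489.2/19.89 = 24.5953 min; τ₂ = 280.0/19.89 = 14.0774 min.
Solving the cascade with C₁(0)=C₂(0)=0 gives C₂(t) = C_in[1 − (τ₁ e^(−t/τ₁) − τ₂ e^(−t/τ₂))/(τ₁ − τ₂)].
At t = 62.52: e^(−t/τ₁) = 0.0787126, e^(−t/τ₂) = 0.0117823.
C₂ = 3.807·[1 − (24.5953·0.0787126 − 14.0774·0.0117823)/(10.5178)] = 3.807·0.831706 = 3.16630 mg/L.

3.166 mg/L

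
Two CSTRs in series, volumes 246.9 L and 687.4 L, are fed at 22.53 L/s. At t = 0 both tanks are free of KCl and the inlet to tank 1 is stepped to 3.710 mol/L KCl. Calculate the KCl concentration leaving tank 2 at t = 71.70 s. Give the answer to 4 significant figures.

Each tank obeys Vᵢ dCᵢ/dt = Q(Cᵢ₋₁ − Cᵢ), so τᵢ = Vᵢ/Q.
τ₁ = 246.9/22.53 = 10.9587 s; τ₂ = 687.4/22.53 = 30.5104 s.
Tank 1: C₁ = C_in(1 − e^(−t/τ₁)). Tank 2 (τ₁ ≠ τ₂): C₂ = C_in[1 − (τ₁ e^(−t/τ₁) − τ₂ e^(−t/τ₂))/(τ₁ − τ₂)].
At t = 71.70: e^(−t/τ₁) = 0.00144054, e^(−t/τ₂) = 0.0953676.
C₂ = 3.710·[1 − (10.9587·0.00144054 − 30.5104·0.0953676)/(-19.5517)] = 3.710·0.851986 = 3.16087 mol/L.

3.161 mol/L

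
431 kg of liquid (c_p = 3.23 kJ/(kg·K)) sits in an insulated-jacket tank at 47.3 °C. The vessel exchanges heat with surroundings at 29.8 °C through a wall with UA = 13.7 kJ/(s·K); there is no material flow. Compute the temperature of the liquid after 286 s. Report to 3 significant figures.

Unsteady energy balance on the tank contents: M c_p dT/dt = −UA(T − T_amb).
dT/dt = (T_ss − T)/τ with T_ss = T_amb = 29.800 °C, τ = M c_p/UA = 431·3.23/13.7 = 101.62 s.
Integrating: T(t) = T_ss + (T₀ − T_ss) e^(−t/τ).
T(286) = 29.800 + (17.500)·0.059933 = 30.849 °C.

30.8 °C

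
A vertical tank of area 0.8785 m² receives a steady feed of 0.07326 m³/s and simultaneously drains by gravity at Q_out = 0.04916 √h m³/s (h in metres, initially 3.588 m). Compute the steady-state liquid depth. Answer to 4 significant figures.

2.221 m

A dh/dt = Q_in − 0.04916 √h. Steady state requires inflow = outflow:
Q_in = 0.04916 √h_ss ⇒ √h_ss = 0.07326/0.04916 = 1.49024.
h_ss = 1.49024² = 2.22080 m. (Since h₀ = 3.588 m > h_ss, the level will fall toward this value.)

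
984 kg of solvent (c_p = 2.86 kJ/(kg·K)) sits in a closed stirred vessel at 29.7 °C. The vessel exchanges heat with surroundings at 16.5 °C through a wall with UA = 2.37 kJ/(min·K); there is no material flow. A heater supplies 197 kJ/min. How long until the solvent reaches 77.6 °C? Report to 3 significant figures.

1370 min

Lumped-capacitance energy balance: M c_p dT/dt = UA(T_amb − T) + Q̇.
τ = M c_p/UA = 1187.4 min; T_ss = T_amb + Q̇/UA = 16.5 + 197/2.37 = 99.622 °C.
T(t) = T_ss + (T₀ − T_ss)e^(−t/τ); set T = 77.6:
t = −τ ln[(T − T_ss)/(T₀ − T_ss)] = −1187.4 · ln(0.31495) = 1371.9 min.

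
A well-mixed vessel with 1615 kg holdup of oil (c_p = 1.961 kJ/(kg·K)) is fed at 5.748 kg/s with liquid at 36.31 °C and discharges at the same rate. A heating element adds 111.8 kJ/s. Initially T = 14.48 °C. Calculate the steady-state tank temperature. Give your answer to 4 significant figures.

M c_p dT/dt = ṁ c_p (T_in − T) + Q̇.
At steady state dT/dt = 0 ⇒ T_ss = T_in + Q̇/(ṁ c_p) = 36.31 + 111.8/(5.748·1.961) = 46.2285 °C.

46.23 °C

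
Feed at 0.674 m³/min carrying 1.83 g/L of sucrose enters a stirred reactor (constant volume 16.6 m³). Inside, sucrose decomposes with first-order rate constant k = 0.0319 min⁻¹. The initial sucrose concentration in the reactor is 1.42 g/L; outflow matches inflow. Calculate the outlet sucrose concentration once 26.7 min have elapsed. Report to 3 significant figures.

Accumulation = in − out − consumed: V dC/dt = Q C_in − Q C − k V C.
This is linear with rate a = Q/V + k = 0.072502 min⁻¹.
C_ss = Q C_in/(Q + kV) = 1.0248 g/L; C(t) = C_ss + (C₀ − C_ss) e^(−a t).
C(26.7) = 1.0248 + (0.39517)·e^(−0.072502·26.7) = 1.0248 + (0.39517)·0.14431 = 1.0819 g/L.

1.08 g/L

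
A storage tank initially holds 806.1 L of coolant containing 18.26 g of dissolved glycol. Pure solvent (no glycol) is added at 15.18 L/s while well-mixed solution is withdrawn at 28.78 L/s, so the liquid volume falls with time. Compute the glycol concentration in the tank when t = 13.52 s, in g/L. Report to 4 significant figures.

0.01697 g/L

Let m(t) be the amount of glycol. Volume: V(t) = V₀ + (Q_in − Q_out) t = 806.1 − 13.6000 t; V(13.52) = 622.228 L.
Solute balance: dm/dt = 0 − Q_out C = −Q_out m/V(t).
Separate: dm/m = −Q_out dt/V(t) ⇒ ln(m/m₀) = −(Q_out/(Q_in−Q_out)) ln(V/V₀).
m = m₀ (V₀/V)^(Q_out/(Q_in−Q_out)) = 18.26 × (806.1/622.228)^(-2.11618) = 10.5575 g.
C = m/V = 10.5575/622.228 = 0.0169672 g/L.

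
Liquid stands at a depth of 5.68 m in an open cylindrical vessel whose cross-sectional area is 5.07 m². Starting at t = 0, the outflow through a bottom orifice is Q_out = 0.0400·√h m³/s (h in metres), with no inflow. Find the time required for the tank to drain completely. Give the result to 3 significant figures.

With no inflow, A dh/dt = −0.0400 √h.
∫ h^(−1/2) dh = −(0.0400/A) ∫ dt, giving 2√h = 2√h₀ − (0.0400/A) t.
Tank is empty when √h = 0: t_empty = 2A√h₀/0.0400.
t_empty = 2·5.07·√5.68/0.0400 = 10.140·2.3833/0.0400 = 604.16 s.

604 s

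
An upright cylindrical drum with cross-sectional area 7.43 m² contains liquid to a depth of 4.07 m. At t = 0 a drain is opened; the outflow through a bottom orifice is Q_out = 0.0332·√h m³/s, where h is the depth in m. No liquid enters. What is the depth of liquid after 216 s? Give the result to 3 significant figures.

Unsteady balance on liquid volume: A dh/dt = −0.0332 √h.
∫ h^(−1/2) dh = −(0.0332/A) ∫ dt, giving 2√h = 2√h₀ − (0.0332/A) t.
√h = √4.07 − 0.0332·216/(2·7.43) = 2.0174 − 0.48258 = 1.5348.
h = 1.5348² = 2.3557 m.

2.36 m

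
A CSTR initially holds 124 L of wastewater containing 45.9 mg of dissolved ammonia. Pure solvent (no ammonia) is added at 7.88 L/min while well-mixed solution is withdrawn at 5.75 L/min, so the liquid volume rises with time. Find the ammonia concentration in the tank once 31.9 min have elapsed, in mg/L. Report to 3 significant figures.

Let m(t) be the amount of ammonia. Volume: V(t) = V₀ + (Q_in − Q_out) t = 124 + 2.1300 t; V(31.9) = 191.95 L.
Species balance (pure solvent in): dm/dt = −Q_out · m/V(t).
Separate: dm/m = −Q_out dt/V(t) ⇒ ln(m/m₀) = −(Q_out/(Q_in−Q_out)) ln(V/V₀).
m = m₀ (V₀/V)^(Q_out/(Q_in−Q_out)) = 45.9 × (124/191.95)^(2.6995) = 14.111 mg.
C = m/V = 14.111/191.95 = 0.073514 mg/L.

0.0735 mg/L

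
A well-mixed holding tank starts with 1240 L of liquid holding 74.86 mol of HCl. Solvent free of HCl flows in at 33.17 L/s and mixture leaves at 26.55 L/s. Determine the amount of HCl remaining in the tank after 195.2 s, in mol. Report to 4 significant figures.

4.272 mol

Total volume: dV/dt = Q_in − Q_out = 6.62000 L/s, so V(t) = 1240 + 6.62000 t and V(195.2) = 2532.22 L.
Species balance (pure solvent in): dm/dt = −Q_out · m/V(t).
Separate: dm/m = −Q_out dt/V(t) ⇒ ln(m/m₀) = −(Q_out/(Q_in−Q_out)) ln(V/V₀).
m = m₀ (V₀/V)^(Q_out/(Q_in−Q_out)) = 74.86 × (1240/2532.22)^(4.01057) = 4.27218 mol.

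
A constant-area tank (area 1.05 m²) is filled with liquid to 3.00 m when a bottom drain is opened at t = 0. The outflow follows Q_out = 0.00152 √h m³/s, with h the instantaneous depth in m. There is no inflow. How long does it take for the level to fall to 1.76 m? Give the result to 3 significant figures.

A dh/dt = −Q_out = −0.00152 √h.
∫ h^(−1/2) dh = −(0.00152/A) ∫ dt, giving 2√h = 2√h₀ − (0.00152/A) t.
t = 2A(√h₀ − √h)/0.00152 = 2·1.05·(√3.00 − √1.76)/0.00152
  = 2.1000 × (1.7321 − 1.3266) / 0.00152 = 560.09 s.

560 s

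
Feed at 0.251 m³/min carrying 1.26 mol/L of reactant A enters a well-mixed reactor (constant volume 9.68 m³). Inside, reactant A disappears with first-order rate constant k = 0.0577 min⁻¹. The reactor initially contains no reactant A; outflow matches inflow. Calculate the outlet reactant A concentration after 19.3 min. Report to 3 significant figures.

0.313 mol/L

Species balance: V dC/dt = Q C_in − Q C − k V C.
dC/dt = (Q/V) C_in − (Q/V + k) C; effective rate a = Q/V + k = 0.025930 + 0.0577 = 0.083630 min⁻¹.
C_ss = Q C_in/(Q + kV) = 0.39067 mol/L; C(t) = C_ss + (C₀ − C_ss) e^(−a t).
C(19.3) = 0.39067 + (-0.39067)·e^(−0.083630·19.3) = 0.39067 + (-0.39067)·0.19908 = 0.31289 mol/L.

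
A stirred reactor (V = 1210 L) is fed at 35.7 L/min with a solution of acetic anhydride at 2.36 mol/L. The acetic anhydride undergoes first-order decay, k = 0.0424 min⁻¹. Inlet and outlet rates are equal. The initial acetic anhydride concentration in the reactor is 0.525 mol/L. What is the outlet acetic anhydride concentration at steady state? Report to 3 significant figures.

Species balance: V dC/dt = Q C_in − Q C − k V C.
Steady state (dC/dt = 0): C_ss = Q C_in/(Q + kV) = C_in/(1 + kV/Q).
C_ss = 35.7·2.36/(35.7 + 0.0424·1210) = 84.252/87.004 = 0.96837 mol/L.

0.968 mol/L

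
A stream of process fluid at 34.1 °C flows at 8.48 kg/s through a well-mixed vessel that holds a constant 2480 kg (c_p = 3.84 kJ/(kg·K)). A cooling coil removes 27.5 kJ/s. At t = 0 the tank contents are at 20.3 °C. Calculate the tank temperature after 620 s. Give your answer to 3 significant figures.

31.7 °C

Heat balance on the well-mixed liquid: M c_p dT/dt = ṁ c_p (T_in − T) − 27.5.
τ = M/ṁ = 292.45 s; T_ss = T_in − Q̇/(ṁ c_p) = 34.1 − 27.5/(8.48·3.84) = 33.255 °C.
Integrating: T(t) = T_ss + (T₀ − T_ss) e^(−t/τ).
T(620) = 33.255 + (-12.955)·e^(−620/292.45) = 33.255 + (-12.955)·0.12003 = 31.700 °C.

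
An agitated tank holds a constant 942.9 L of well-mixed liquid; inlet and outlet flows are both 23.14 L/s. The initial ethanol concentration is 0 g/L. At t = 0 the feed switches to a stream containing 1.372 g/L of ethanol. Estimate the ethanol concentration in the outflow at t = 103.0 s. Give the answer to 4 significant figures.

Species balance on the tank: V dC/dt = Q(C_in − C).
So dC/dt = (C_in − C)/τ with τ = V/Q = 942.9/23.14 = 40.7476 s.
This is linear first-order; C(t) = C_in + (C₀ − C_in) e^(−t/τ).
C(103.0) = 1.372 + (0 − 1.372)·e^(−103.0/40.7476) = 1.372 + (-1.37200)·0.0798381 = 1.26246 g/L.

1.262 g/L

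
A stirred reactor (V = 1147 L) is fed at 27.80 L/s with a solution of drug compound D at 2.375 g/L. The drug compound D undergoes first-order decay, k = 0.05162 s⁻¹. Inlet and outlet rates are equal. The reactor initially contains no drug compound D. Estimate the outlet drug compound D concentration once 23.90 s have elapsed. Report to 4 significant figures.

0.6350 g/L

V dC/dt = Q(C_in − C) − k V C.
dC/dt = (Q/V) C_in − (Q/V + k) C; effective rate a = Q/V + k = 0.0242371 + 0.05162 = 0.0758571 s⁻¹.
C_ss = Q C_in/(Q + kV) = 0.758837 g/L; C(t) = C_ss + (C₀ − C_ss) e^(−a t).
C(23.90) = 0.758837 + (-0.758837)·e^(−0.0758571·23.90) = 0.758837 + (-0.758837)·0.163166 = 0.635020 g/L.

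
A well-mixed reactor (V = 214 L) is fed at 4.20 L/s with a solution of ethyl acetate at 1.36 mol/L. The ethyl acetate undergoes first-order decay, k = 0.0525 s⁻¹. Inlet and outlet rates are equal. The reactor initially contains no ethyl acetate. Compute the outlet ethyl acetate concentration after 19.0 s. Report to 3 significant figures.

Species balance: V dC/dt = Q C_in − Q C − k V C.
This is linear with rate a = Q/V + k = 0.072126 s⁻¹.
C_ss = Q C_in/(Q + kV) = 0.37007 mol/L; C(t) = C_ss + (C₀ − C_ss) e^(−a t).
C(19.0) = 0.37007 + (-0.37007)·e^(−0.072126·19.0) = 0.37007 + (-0.37007)·0.25401 = 0.27607 mol/L.

0.276 mol/L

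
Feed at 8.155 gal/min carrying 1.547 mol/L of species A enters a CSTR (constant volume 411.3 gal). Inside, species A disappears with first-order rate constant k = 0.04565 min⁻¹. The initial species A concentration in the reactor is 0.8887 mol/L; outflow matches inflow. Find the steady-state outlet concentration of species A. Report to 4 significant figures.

0.4685 mol/L

V dC/dt = Q(C_in − C) − k V C.
At steady state: 0 = Q C_in − (Q + kV) C_ss, so C_ss = Q C_in/(Q + kV).
C_ss = 8.155·1.547/(8.155 + 0.04565·411.3) = 12.6158/26.9308 = 0.468451 mol/L.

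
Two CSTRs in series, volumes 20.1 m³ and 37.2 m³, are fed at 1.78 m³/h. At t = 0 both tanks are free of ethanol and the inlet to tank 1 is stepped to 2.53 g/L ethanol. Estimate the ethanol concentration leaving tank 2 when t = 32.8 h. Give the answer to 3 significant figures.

1.55 g/L

Time constants: τᵢ = Vᵢ/Q for each well-mixed tank.
τ₁ = 20.1/1.78 = 11.292 h; τ₂ = 37.2/1.78 = 20.899 h.
Tank 1: C₁ = C_in(1 − e^(−t/τ₁)). Tank 2 (τ₁ ≠ τ₂): C₂ = C_in[1 − (τ₁ e^(−t/τ₁) − τ₂ e^(−t/τ₂))/(τ₁ − τ₂)].
At t = 32.8: e^(−t/τ₁) = 0.054766, e^(−t/τ₂) = 0.20816.
C₂ = 2.53·[1 − (11.292·0.054766 − 20.899·0.20816)/(-9.6067)] = 2.53·0.61154 = 1.5472 g/L.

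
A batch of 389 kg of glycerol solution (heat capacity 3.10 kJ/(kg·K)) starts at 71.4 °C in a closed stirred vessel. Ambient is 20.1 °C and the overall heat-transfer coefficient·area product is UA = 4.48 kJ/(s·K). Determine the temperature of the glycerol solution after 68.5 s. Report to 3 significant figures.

59.9 °C

Heat balance on the well-mixed liquid: M c_p dT/dt = −UA(T − T_amb).
dT/dt = (T_ss − T)/τ with T_ss = T_amb = 20.100 °C, τ = M c_p/UA = 389·3.10/4.48 = 269.17 s.
T approaches T_ss exponentially: T(t) = T_ss + (T₀ − T_ss) e^(−t/τ).
T(68.5) = 20.100 + (51.300)·0.77532 = 59.874 °C.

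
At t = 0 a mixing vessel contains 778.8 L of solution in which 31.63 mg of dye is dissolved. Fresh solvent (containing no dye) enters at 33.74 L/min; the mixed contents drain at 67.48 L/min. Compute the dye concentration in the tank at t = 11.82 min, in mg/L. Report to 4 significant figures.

Total volume: dV/dt = Q_in − Q_out = -33.7400 L/min, so V(t) = 778.8 − 33.7400 t and V(11.82) = 379.993 L.
Species balance (pure solvent in): dm/dt = −Q_out · m/V(t).
Separate: dm/m = −Q_out dt/V(t) ⇒ ln(m/m₀) = −(Q_out/(Q_in−Q_out)) ln(V/V₀).
m = m₀ (V₀/V)^(Q_out/(Q_in−Q_out)) = 31.63 × (778.8/379.993)^(-2.00000) = 7.53007 mg.
C = m/V = 7.53007/379.993 = 0.0198163 mg/L.

0.01982 mg/L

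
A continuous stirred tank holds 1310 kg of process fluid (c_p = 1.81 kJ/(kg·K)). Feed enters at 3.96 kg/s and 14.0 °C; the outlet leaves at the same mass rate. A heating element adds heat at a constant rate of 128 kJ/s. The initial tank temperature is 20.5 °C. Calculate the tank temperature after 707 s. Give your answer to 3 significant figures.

30.5 °C

Unsteady energy balance on the tank contents: M c_p dT/dt = ṁ c_p (T_in − T) + 128.
τ = M/ṁ = 330.81 s; T_ss = T_in + Q̇/(ṁ c_p) = 14.0 + 128/(3.96·1.81) = 31.858 °C.
T approaches T_ss exponentially: T(t) = T_ss + (T₀ − T_ss) e^(−t/τ).
T(707) = 31.858 + (-11.358)·e^(−707/330.81) = 31.858 + (-11.358)·0.11799 = 30.518 °C.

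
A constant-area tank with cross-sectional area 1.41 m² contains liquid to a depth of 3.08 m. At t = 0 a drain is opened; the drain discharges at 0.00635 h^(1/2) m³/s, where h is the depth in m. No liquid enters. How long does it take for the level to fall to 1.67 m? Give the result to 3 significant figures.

With no inflow, A dh/dt = −0.00635 √h.
∫ h^(−1/2) dh = −(0.00635/A) ∫ dt, giving 2√h = 2√h₀ − (0.00635/A) t.
t = 2A(√h₀ − √h)/0.00635 = 2·1.41·(√3.08 − √1.67)/0.00635
  = 2.8200 × (1.7550 − 1.2923) / 0.00635 = 205.49 s.

205 s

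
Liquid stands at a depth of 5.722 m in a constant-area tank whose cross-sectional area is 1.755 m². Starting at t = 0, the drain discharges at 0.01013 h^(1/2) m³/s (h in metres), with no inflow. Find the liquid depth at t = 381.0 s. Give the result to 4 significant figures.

A dh/dt = −Q_out = −0.01013 √h.
Separate and integrate: 2(√h − √h₀) = −(0.01013/A) t.
√h = √5.722 − 0.01013·381.0/(2·1.755) = 2.39207 − 1.09958 = 1.29249.
h = 1.29249² = 1.67053 m.

1.671 m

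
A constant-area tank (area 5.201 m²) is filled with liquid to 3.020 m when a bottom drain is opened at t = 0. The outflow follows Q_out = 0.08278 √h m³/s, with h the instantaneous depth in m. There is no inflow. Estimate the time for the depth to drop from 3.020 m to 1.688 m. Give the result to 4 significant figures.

55.11 s

With no inflow, A dh/dt = −0.08278 √h.
Separate and integrate: 2(√h − √h₀) = −(0.08278/A) t.
t = 2A(√h₀ − √h)/0.08278 = 2·5.201·(√3.020 − √1.688)/0.08278
  = 10.4020 × (1.73781 − 1.29923) / 0.08278 = 55.1118 s.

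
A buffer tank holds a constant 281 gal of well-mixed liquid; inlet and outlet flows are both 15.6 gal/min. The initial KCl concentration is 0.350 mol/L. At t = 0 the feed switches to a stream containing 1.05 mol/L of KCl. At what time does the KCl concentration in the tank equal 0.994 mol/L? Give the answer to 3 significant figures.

Transient balance on the dissolved component: V dC/dt = Q(C_in − C), so τ = V/Q = 18.013 min.
C(t) = C_in + (C₀ − C_in) e^(−t/τ). Set C = 0.994 and solve for t:
e^(−t/τ) = (C − C_in)/(C₀ − C_in) = (0.994 − 1.05)/(0.350 − 1.05) = 0.080000
t = −τ ln(…) = 18.013 × 2.5257 = 45.495 min.

45.5 min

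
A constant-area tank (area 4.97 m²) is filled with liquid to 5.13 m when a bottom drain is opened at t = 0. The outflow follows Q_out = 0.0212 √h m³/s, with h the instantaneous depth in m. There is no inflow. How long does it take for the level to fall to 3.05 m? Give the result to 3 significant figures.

Mass balance (ρ constant): A dh/dt = −0.0212 √h.
Separate and integrate: 2(√h − √h₀) = −(0.0212/A) t.
t = 2A(√h₀ − √h)/0.0212 = 2·4.97·(√5.13 − √3.05)/0.0212
  = 9.9400 × (2.2650 − 1.7464) / 0.0212 = 243.12 s.

243 s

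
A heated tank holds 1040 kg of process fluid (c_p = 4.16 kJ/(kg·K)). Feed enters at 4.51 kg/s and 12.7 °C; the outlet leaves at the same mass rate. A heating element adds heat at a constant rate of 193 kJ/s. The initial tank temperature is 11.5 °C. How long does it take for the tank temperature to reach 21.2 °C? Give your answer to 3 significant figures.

M c_p dT/dt = ṁ c_p (T_in − T) + Q̇.
τ = M/ṁ = 230.60 s; T_ss = T_in + Q̇/(ṁ c_p) = 22.987 °C.
T(t) = T_ss + (T₀ − T_ss) e^(−t/τ). Set T = 21.2:
e^(−t/τ) = (21.2 − 22.987)/(11.5 − 22.987) = 0.15556
t = −230.60 · ln(0.15556) = 429.07 s.

429 s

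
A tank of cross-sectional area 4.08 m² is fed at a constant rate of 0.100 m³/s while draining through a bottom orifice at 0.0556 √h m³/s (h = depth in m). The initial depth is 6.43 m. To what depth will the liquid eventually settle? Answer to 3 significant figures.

3.23 m

A dh/dt = Q_in − 0.0556 √h. Steady state requires inflow = outflow:
Q_in = 0.0556 √h_ss ⇒ √h_ss = 0.100/0.0556 = 1.7986.
h_ss = 1.7986² = 3.2348 m. (Since h₀ = 6.43 m > h_ss, the level will fall toward this value.)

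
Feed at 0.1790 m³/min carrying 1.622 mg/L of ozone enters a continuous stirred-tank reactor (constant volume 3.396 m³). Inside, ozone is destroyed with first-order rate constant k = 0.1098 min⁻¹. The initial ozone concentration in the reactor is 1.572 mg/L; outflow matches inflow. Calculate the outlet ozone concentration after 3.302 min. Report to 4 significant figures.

1.138 mg/L

V dC/dt = Q(C_in − C) − k V C.
This is linear with rate a = Q/V + k = 0.162509 min⁻¹.
C_ss = Q C_in/(Q + kV) = 0.526088 mg/L; C(t) = C_ss + (C₀ − C_ss) e^(−a t).
C(3.302) = 0.526088 + (1.04591)·e^(−0.162509·3.302) = 0.526088 + (1.04591)·0.584730 = 1.13766 mg/L.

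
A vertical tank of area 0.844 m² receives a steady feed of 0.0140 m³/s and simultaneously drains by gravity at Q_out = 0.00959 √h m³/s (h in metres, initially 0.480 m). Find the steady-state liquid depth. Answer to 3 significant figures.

2.13 m

Level balance: A dh/dt = 0.0140 − 0.00959 √h. Setting dh/dt = 0:
Q_in = 0.00959 √h_ss ⇒ √h_ss = 0.0140/0.00959 = 1.4599.
h_ss = 1.4599² = 2.1312 m. (Since h₀ = 0.480 m < h_ss, the level will rise toward this value.)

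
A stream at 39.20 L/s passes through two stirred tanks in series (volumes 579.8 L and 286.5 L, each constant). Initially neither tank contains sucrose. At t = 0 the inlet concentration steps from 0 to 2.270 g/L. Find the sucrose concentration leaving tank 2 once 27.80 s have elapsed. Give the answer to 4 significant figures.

1.634 g/L

Time constants: τᵢ = Vᵢ/Q for each well-mixed tank.
τ₁ = 579.8/39.20 = 14.7908 s; τ₂ = 286.5/39.20 = 7.30867 s.
Tank 1: C₁ = C_in(1 − e^(−t/τ₁)). Tank 2 (τ₁ ≠ τ₂): C₂ = C_in[1 − (τ₁ e^(−t/τ₁) − τ₂ e^(−t/τ₂))/(τ₁ − τ₂)].
At t = 27.80: e^(−t/τ₁) = 0.152660, e^(−t/τ₂) = 0.0222882.
C₂ = 2.270·[1 − (14.7908·0.152660 − 7.30867·0.0222882)/(7.48214)] = 2.270·0.719992 = 1.63438 g/L.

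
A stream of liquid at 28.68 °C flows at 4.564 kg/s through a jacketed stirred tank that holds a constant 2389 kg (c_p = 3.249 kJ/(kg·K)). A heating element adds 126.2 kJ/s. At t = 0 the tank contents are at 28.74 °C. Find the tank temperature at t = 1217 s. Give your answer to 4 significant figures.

36.36 °C

Unsteady energy balance on the tank contents: M c_p dT/dt = ṁ c_p (T_in − T) + 126.2.
τ = M/ṁ = 523.444 s; T_ss = T_in + Q̇/(ṁ c_p) = 28.68 + 126.2/(4.564·3.249) = 37.1907 °C.
T approaches T_ss exponentially: T(t) = T_ss + (T₀ − T_ss) e^(−t/τ).
T(1217) = 37.1907 + (-8.45068)·e^(−1217/523.444) = 37.1907 + (-8.45068)·0.0977850 = 36.3643 °C.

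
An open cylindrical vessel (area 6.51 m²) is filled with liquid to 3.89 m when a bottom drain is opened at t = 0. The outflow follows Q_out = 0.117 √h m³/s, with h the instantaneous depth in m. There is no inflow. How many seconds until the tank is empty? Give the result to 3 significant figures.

219 s

With no inflow, A dh/dt = −0.117 √h.
Separate and integrate: 2(√h − √h₀) = −(0.117/A) t.
Tank is empty when √h = 0: t_empty = 2A√h₀/0.117.
t_empty = 2·6.51·√3.89/0.117 = 13.020·1.9723/0.117 = 219.48 s.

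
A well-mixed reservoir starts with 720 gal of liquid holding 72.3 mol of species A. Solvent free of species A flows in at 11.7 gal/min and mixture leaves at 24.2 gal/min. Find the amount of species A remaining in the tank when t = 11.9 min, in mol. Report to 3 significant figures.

Let m(t) be the amount of species A. Volume: V(t) = V₀ + (Q_in − Q_out) t = 720 − 12.500 t; V(11.9) = 571.25 gal.
No species A enters, so dm/dt = −Q_out · (m/V).
Separate: dm/m = −Q_out dt/V(t) ⇒ ln(m/m₀) = −(Q_out/(Q_in−Q_out)) ln(V/V₀).
m = m₀ (V₀/V)^(Q_out/(Q_in−Q_out)) = 72.3 × (720/571.25)^(-1.9360) = 46.191 mol.

46.2 mol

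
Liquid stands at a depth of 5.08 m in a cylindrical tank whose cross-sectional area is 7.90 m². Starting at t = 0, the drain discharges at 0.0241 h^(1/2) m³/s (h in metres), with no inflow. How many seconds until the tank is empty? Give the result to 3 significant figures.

Unsteady balance on liquid volume: A dh/dt = −0.0241 √h.
∫ h^(−1/2) dh = −(0.0241/A) ∫ dt, giving 2√h = 2√h₀ − (0.0241/A) t.
Tank is empty when √h = 0: t_empty = 2A√h₀/0.0241.
t_empty = 2·7.90·√5.08/0.0241 = 15.800·2.2539/0.0241 = 1477.7 s.

1480 s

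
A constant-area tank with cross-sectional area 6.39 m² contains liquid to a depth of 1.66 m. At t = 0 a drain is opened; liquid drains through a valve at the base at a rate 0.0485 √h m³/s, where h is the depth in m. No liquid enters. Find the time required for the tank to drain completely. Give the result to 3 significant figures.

With no inflow, A dh/dt = −0.0485 √h.
This is separable: 2 d(√h)/dt = −0.0485/A, so √h = √h₀ − (0.0485/(2A)) t.
Set h = 0: 2√h₀ = (0.0485/A) t_empty ⇒ t_empty = 2A√h₀/0.0485.
t_empty = 2·6.39·√1.66/0.0485 = 12.780·1.2884/0.0485 = 339.50 s.

340 s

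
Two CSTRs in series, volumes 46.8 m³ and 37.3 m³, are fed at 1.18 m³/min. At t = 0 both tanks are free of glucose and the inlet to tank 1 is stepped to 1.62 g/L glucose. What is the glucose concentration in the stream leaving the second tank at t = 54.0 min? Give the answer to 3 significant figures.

Each tank obeys Vᵢ dCᵢ/dt = Q(Cᵢ₋₁ − Cᵢ), so τᵢ = Vᵢ/Q.
τ₁ = 46.8/1.18 = 39.661 min; τ₂ = 37.3/1.18 = 31.610 min.
Tank 1: C₁ = C_in(1 − e^(−t/τ₁)). Tank 2 (τ₁ ≠ τ₂): C₂ = C_in[1 − (τ₁ e^(−t/τ₁) − τ₂ e^(−t/τ₂))/(τ₁ − τ₂)].
At t = 54.0: e^(−t/τ₁) = 0.25627, e^(−t/τ₂) = 0.18117.
C₂ = 1.62·[1 − (39.661·0.25627 − 31.610·0.18117)/(8.0508)] = 1.62·0.44889 = 0.72720 g/L.

0.727 g/L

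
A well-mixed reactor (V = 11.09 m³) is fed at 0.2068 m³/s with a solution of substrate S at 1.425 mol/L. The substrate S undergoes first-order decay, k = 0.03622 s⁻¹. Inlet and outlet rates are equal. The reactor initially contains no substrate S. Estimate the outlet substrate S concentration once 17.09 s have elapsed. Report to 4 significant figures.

V dC/dt = Q(C_in − C) − k V C.
dC/dt = (Q/V) C_in − (Q/V + k) C; effective rate a = Q/V + k = 0.0186474 + 0.03622 = 0.0548674 s⁻¹.
C_ss = Q C_in/(Q + kV) = 0.484305 mol/L; C(t) = C_ss + (C₀ − C_ss) e^(−a t).
C(17.09) = 0.484305 + (-0.484305)·e^(−0.0548674·17.09) = 0.484305 + (-0.484305)·0.391533 = 0.294684 mol/L.

0.2947 mol/L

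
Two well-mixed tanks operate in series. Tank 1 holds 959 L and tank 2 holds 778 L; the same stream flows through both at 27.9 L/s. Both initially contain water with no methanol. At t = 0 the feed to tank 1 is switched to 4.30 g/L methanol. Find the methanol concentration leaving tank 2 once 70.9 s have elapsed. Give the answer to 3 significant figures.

Each tank obeys Vᵢ dCᵢ/dt = Q(Cᵢ₋₁ − Cᵢ), so τᵢ = Vᵢ/Q.
τ₁ = 959/27.9 = 34.373 s; τ₂ = 778/27.9 = 27.885 s.
Tank 1: C₁ = C_in(1 − e^(−t/τ₁)). Tank 2 (τ₁ ≠ τ₂): C₂ = C_in[1 − (τ₁ e^(−t/τ₁) − τ₂ e^(−t/τ₂))/(τ₁ − τ₂)].
At t = 70.9: e^(−t/τ₁) = 0.12711, e^(−t/τ₂) = 0.078665.
C₂ = 4.30·[1 − (34.373·0.12711 − 27.885·0.078665)/(6.4875)] = 4.30·0.66464 = 2.8580 g/L.

2.86 g/L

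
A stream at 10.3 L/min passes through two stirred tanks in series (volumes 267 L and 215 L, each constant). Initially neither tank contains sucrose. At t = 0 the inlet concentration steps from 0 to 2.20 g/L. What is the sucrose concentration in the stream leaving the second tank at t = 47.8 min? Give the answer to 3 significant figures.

1.33 g/L

Species balance on tank i: dCᵢ/dt = (Cᵢ₋₁ − Cᵢ)/τᵢ with τᵢ = Vᵢ/Q.
τ₁ = 267/10.3 = 25.922 min; τ₂ = 215/10.3 = 20.874 min.
Solving the cascade with C₁(0)=C₂(0)=0 gives C₂(t) = C_in[1 − (τ₁ e^(−t/τ₁) − τ₂ e^(−t/τ₂))/(τ₁ − τ₂)].
At t = 47.8: e^(−t/τ₁) = 0.15819, e^(−t/τ₂) = 0.10127.
C₂ = 2.20·[1 − (25.922·0.15819 − 20.874·0.10127)/(5.0485)] = 2.20·0.60648 = 1.3343 g/L.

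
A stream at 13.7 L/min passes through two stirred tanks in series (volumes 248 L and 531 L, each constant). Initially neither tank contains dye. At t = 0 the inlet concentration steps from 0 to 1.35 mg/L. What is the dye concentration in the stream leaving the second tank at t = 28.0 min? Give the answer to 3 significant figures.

Species balance on tank i: dCᵢ/dt = (Cᵢ₋₁ − Cᵢ)/τᵢ with τᵢ = Vᵢ/Q.
τ₁ = 248/13.7 = 18.102 min; τ₂ = 531/13.7 = 38.759 min.
Solving the cascade with C₁(0)=C₂(0)=0 gives C₂(t) = C_in[1 − (τ₁ e^(−t/τ₁) − τ₂ e^(−t/τ₂))/(τ₁ − τ₂)].
At t = 28.0: e^(−t/τ₁) = 0.21293, e^(−t/τ₂) = 0.48558.
C₂ = 1.35·[1 − (18.102·0.21293 − 38.759·0.48558)/(-20.657)] = 1.35·0.27549 = 0.37192 mg/L.

0.372 mg/L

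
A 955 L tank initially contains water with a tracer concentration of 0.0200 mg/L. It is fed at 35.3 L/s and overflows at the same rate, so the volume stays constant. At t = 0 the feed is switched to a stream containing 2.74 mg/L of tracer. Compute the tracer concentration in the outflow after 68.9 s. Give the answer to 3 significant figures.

2.53 mg/L

Transient balance on the dissolved component: V dC/dt = Q(C_in − C).
So dC/dt = (C_in − C)/τ with τ = V/Q = 955/35.3 = 27.054 s.
This is linear first-order; C(t) = C_in + (C₀ − C_in) e^(−t/τ).
C(68.9) = 2.74 + (0.0200 − 2.74)·e^(−68.9/27.054) = 2.74 + (-2.7200)·0.078334 = 2.5269 mg/L.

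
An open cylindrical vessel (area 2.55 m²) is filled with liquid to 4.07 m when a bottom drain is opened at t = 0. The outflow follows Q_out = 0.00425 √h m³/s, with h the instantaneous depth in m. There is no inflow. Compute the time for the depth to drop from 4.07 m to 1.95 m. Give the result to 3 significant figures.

745 s

With no inflow, A dh/dt = −0.00425 √h.
∫ h^(−1/2) dh = −(0.00425/A) ∫ dt, giving 2√h = 2√h₀ − (0.00425/A) t.
t = 2A(√h₀ − √h)/0.00425 = 2·2.55·(√4.07 − √1.95)/0.00425
  = 5.1000 × (2.0174 − 1.3964) / 0.00425 = 745.20 s.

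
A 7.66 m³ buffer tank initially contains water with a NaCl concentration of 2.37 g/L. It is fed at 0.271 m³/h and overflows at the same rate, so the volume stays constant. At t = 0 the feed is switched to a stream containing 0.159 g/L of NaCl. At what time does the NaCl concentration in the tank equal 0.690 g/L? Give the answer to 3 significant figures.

40.3 h

Species balance on the tank: V dC/dt = Q(C_in − C), so τ = V/Q = 28.266 h.
C(t) = C_in + (C₀ − C_in) e^(−t/τ). Set C = 0.690 and solve for t:
e^(−t/τ) = (C − C_in)/(C₀ − C_in) = (0.690 − 0.159)/(2.37 − 0.159) = 0.24016
t = −τ ln(…) = 28.266 × 1.4264 = 40.319 h.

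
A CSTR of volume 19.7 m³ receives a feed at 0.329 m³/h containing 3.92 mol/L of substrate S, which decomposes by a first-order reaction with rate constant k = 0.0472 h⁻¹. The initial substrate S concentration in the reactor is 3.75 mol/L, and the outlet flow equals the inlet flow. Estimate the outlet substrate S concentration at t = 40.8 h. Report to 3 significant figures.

Accumulation = in − out − consumed: V dC/dt = Q C_in − Q C − k V C.
dC/dt = (Q/V) C_in − (Q/V + k) C; effective rate a = Q/V + k = 0.016701 + 0.0472 = 0.063901 h⁻¹.
C_ss = Q C_in/(Q + kV) = 1.0245 mol/L; C(t) = C_ss + (C₀ − C_ss) e^(−a t).
C(40.8) = 1.0245 + (2.7255)·e^(−0.063901·40.8) = 1.0245 + (2.7255)·0.073745 = 1.2255 mol/L.

1.23 mol/L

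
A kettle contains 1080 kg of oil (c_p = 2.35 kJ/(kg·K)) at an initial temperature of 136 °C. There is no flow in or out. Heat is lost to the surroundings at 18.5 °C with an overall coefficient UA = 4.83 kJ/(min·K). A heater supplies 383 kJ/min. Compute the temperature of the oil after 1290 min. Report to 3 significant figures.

Heat balance on the well-mixed liquid: M c_p dT/dt = −UA(T − T_amb) + Q̇.
dT/dt = (T_ss − T)/τ with T_ss = T_amb + Q̇/UA = 18.5 + 383/4.83 = 97.796 °C, τ = M c_p/UA = 1080·2.35/4.83 = 525.47 min.
Integrating: T(t) = T_ss + (T₀ − T_ss) e^(−t/τ).
T(1290) = 97.796 + (38.204)·0.085866 = 101.08 °C.

101 °C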